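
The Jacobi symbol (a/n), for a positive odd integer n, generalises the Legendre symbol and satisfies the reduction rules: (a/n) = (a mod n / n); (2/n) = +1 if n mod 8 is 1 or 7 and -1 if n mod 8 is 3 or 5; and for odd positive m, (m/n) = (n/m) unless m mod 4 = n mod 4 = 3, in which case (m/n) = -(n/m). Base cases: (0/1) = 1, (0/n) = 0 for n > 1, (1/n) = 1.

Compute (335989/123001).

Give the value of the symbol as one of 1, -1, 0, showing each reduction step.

-1

(335989/123001): 335989 mod 123001 = 89987, so (335989/123001) = (89987/123001)
flip (89987/123001) -> (123001/89987): both odd, 89987 mod 4 = 3, 123001 mod 4 = 1, so the flip contributes +1; sign now +1
(123001/89987): 123001 mod 89987 = 33014, so (123001/89987) = (33014/89987)
factor out 2^1: 33014 = 2^1·16507; with 89987 mod 8 = 3, (2/89987) = -1; sign now -1; continue with (16507/89987)
flip (16507/89987) -> (89987/16507): both odd, 16507 mod 4 = 3, 89987 mod 4 = 3, so the flip contributes -1; sign now +1
(89987/16507): 89987 mod 16507 = 7452, so (89987/16507) = (7452/16507)
factor out 2^2: 7452 = 2^2·1863; with 16507 mod 8 = 3, (2/16507) = -1; sign now +1; continue with (1863/16507)
flip (1863/16507) -> (16507/1863): both odd, 1863 mod 4 = 3, 16507 mod 4 = 3, so the flip contributes -1; sign now -1
(16507/1863): 16507 mod 1863 = 1603, so (16507/1863) = (1603/1863)
flip (1603/1863) -> (1863/1603): both odd, 1603 mod 4 = 3, 1863 mod 4 = 3, so the flip contributes -1; sign now +1
(1863/1603): 1863 mod 1603 = 260, so (1863/1603) = (260/1603)
factor out 2^2: 260 = 2^2·65; with 1603 mod 8 = 3, (2/1603) = -1; sign now +1; continue with (65/1603)
flip (65/1603) -> (1603/65): both odd, 65 mod 4 = 1, 1603 mod 4 = 3, so the flip contributes +1; sign now +1
(1603/65): 1603 mod 65 = 43, so (1603/65) = (43/65)
flip (43/65) -> (65/43): both odd, 43 mod 4 = 3, 65 mod 4 = 1, so the flip contributes +1; sign now +1
(65/43): 65 mod 43 = 22, so (65/43) = (22/43)
factor out 2^1: 22 = 2^1·11; with 43 mod 8 = 3, (2/43) = -1; sign now -1; continue with (11/43)
flip (11/43) -> (43/11): both odd, 11 mod 4 = 3, 43 mod 4 = 3, so the flip contributes -1; sign now +1
(43/11): 43 mod 11 = 10, so (43/11) = (10/11)
factor out 2^1: 10 = 2^1·5; with 11 mod 8 = 3, (2/11) = -1; sign now -1; continue with (5/11)
flip (5/11) -> (11/5): both odd, 5 mod 4 = 1, 11 mod 4 = 3, so the flip contributes +1; sign now -1
(11/5): 11 mod 5 = 1, so (11/5) = (1/5)
reached (1/5) = 1, so the symbol is -1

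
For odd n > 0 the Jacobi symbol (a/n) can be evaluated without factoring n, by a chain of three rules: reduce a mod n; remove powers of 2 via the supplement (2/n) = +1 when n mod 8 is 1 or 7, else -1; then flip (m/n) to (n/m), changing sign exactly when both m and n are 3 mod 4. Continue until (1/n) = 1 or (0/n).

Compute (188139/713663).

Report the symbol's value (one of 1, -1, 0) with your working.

1

flip (188139/713663) -> (713663/188139): both odd, 188139 mod 4 = 3, 713663 mod 4 = 3, so the flip contributes -1; sign now -1
(713663/188139): 713663 mod 188139 = 149246, so (713663/188139) = (149246/188139)
factor out 2^1: 149246 = 2^1·74623; with 188139 mod 8 = 3, (2/188139) = -1; sign now +1; continue with (74623/188139)
flip (74623/188139) -> (188139/74623): both odd, 74623 mod 4 = 3, 188139 mod 4 = 3, so the flip contributes -1; sign now -1
(188139/74623): 188139 mod 74623 = 38893, so (188139/74623) = (38893/74623)
flip (38893/74623) -> (74623/38893): both odd, 38893 mod 4 = 1, 74623 mod 4 = 3, so the flip contributes +1; sign now -1
(74623/38893): 74623 mod 38893 = 35730, so (74623/38893) = (35730/38893)
factor out 2^1: 35730 = 2^1·17865; with 38893 mod 8 = 5, (2/38893) = -1; sign now +1; continue with (17865/38893)
flip (17865/38893) -> (38893/17865): both odd, 17865 mod 4 = 1, 38893 mod 4 = 1, so the flip contributes +1; sign now +1
(38893/17865): 38893 mod 17865 = 3163, so (38893/17865) = (3163/17865)
flip (3163/17865) -> (17865/3163): both odd, 3163 mod 4 = 3, 17865 mod 4 = 1, so the flip contributes +1; sign now +1
(17865/3163): 17865 mod 3163 = 2050, so (17865/3163) = (2050/3163)
factor out 2^1: 2050 = 2^1·1025; with 3163 mod 8 = 3, (2/3163) = -1; sign now -1; continue with (1025/3163)
flip (1025/3163) -> (3163/1025): both odd, 1025 mod 4 = 1, 3163 mod 4 = 3, so the flip contributes +1; sign now -1
(3163/1025): 3163 mod 1025 = 88, so (3163/1025) = (88/1025)
factor out 2^3: 88 = 2^3·11; with 1025 mod 8 = 1, (2/1025) = +1; sign now -1; continue with (11/1025)
flip (11/1025) -> (1025/11): both odd, 11 mod 4 = 3, 1025 mod 4 = 1, so the flip contributes +1; sign now -1
(1025/11): 1025 mod 11 = 2, so (1025/11) = (2/11)
factor out 2^1: 2 = 2^1·1; with 11 mod 8 = 3, (2/11) = -1; sign now +1; continue with (1/11)
reached (1/11) = 1, so the symbol is +1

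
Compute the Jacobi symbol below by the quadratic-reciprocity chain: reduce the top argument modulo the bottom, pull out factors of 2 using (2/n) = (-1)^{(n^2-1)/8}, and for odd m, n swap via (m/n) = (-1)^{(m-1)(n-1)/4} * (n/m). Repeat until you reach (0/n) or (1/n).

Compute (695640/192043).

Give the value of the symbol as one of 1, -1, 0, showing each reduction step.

-1

(695640/192043): 695640 mod 192043 = 119511, so (695640/192043) = (119511/192043)
flip (119511/192043) -> (192043/119511): both odd, 119511 mod 4 = 3, 192043 mod 4 = 3, so the flip contributes -1; sign now -1
(192043/119511): 192043 mod 119511 = 72532, so (192043/119511) = (72532/119511)
factor out 2^2: 72532 = 2^2·18133; with 119511 mod 8 = 7, (2/119511) = +1; sign now -1; continue with (18133/119511)
flip (18133/119511) -> (119511/18133): both odd, 18133 mod 4 = 1, 119511 mod 4 = 3, so the flip contributes +1; sign now -1
(119511/18133): 119511 mod 18133 = 10713, so (119511/18133) = (10713/18133)
flip (10713/18133) -> (18133/10713): both odd, 10713 mod 4 = 1, 18133 mod 4 = 1, so the flip contributes +1; sign now -1
(18133/10713): 18133 mod 10713 = 7420, so (18133/10713) = (7420/10713)
factor out 2^2: 7420 = 2^2·1855; with 10713 mod 8 = 1, (2/10713) = +1; sign now -1; continue with (1855/10713)
flip (1855/10713) -> (10713/1855): both odd, 1855 mod 4 = 3, 10713 mod 4 = 1, so the flip contributes +1; sign now -1
(10713/1855): 10713 mod 1855 = 1438, so (10713/1855) = (1438/1855)
factor out 2^1: 1438 = 2^1·719; with 1855 mod 8 = 7, (2/1855) = +1; sign now -1; continue with (719/1855)
flip (719/1855) -> (1855/719): both odd, 719 mod 4 = 3, 1855 mod 4 = 3, so the flip contributes -1; sign now +1
(1855/719): 1855 mod 719 = 417, so (1855/719) = (417/719)
flip (417/719) -> (719/417): both odd, 417 mod 4 = 1, 719 mod 4 = 3, so the flip contributes +1; sign now +1
(719/417): 719 mod 417 = 302, so (719/417) = (302/417)
factor out 2^1: 302 = 2^1·151; with 417 mod 8 = 1, (2/417) = +1; sign now +1; continue with (151/417)
flip (151/417) -> (417/151): both odd, 151 mod 4 = 3, 417 mod 4 = 1, so the flip contributes +1; sign now +1
(417/151): 417 mod 151 = 115, so (417/151) = (115/151)
flip (115/151) -> (151/115): both odd, 115 mod 4 = 3, 151 mod 4 = 3, so the flip contributes -1; sign now -1
(151/115): 151 mod 115 = 36, so (151/115) = (36/115)
factor out 2^2: 36 = 2^2·9; with 115 mod 8 = 3, (2/115) = -1; sign now -1; continue with (9/115)
flip (9/115) -> (115/9): both odd, 9 mod 4 = 1, 115 mod 4 = 3, so the flip contributes +1; sign now -1
(115/9): 115 mod 9 = 7, so (115/9) = (7/9)
flip (7/9) -> (9/7): both odd, 7 mod 4 = 3, 9 mod 4 = 1, so the flip contributes +1; sign now -1
(9/7): 9 mod 7 = 2, so (9/7) = (2/7)
factor out 2^1: 2 = 2^1·1; with 7 mod 8 = 7, (2/7) = +1; sign now -1; continue with (1/7)
reached (1/7) = 1, so the symbol is -1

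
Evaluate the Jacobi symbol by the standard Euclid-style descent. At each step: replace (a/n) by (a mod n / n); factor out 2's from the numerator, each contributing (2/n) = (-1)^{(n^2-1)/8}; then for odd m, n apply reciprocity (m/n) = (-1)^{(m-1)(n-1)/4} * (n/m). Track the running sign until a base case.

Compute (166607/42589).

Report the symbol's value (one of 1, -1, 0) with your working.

1

(166607/42589) = (38840/42589)   [reduce mod 42589]
38840 = 2^3·4855; (2/42589) = -1 since 42589 mod 8 = 5, so (38840/42589) = (-1)^3·(4855/42589); sign now -1
reciprocity: (4855/42589) = +1·(42589/4855) since 4855 mod 4 = 3, 42589 mod 4 = 1; sign now -1
(42589/4855) = (3749/4855)   [reduce mod 4855]
reciprocity: (3749/4855) = +1·(4855/3749) since 3749 mod 4 = 1, 4855 mod 4 = 3; sign now -1
(4855/3749) = (1106/3749)   [reduce mod 3749]
1106 = 2^1·553; (2/3749) = -1 since 3749 mod 8 = 5, so (1106/3749) = (-1)^1·(553/3749); sign now +1
reciprocity: (553/3749) = +1·(3749/553) since 553 mod 4 = 1, 3749 mod 4 = 1; sign now +1
(3749/553) = (431/553)   [reduce mod 553]
reciprocity: (431/553) = +1·(553/431) since 431 mod 4 = 3, 553 mod 4 = 1; sign now +1
(553/431) = (122/431)   [reduce mod 431]
122 = 2^1·61; (2/431) = +1 since 431 mod 8 = 7, so (122/431) = (+1)^1·(61/431); sign now +1
reciprocity: (61/431) = +1·(431/61) since 61 mod 4 = 1, 431 mod 4 = 3; sign now +1
(431/61) = (4/61)   [reduce mod 61]
4 = 2^2·1; (2/61) = -1 since 61 mod 8 = 5, so (4/61) = (-1)^2·(1/61); sign now +1
(1/61) = 1; final value = sign = +1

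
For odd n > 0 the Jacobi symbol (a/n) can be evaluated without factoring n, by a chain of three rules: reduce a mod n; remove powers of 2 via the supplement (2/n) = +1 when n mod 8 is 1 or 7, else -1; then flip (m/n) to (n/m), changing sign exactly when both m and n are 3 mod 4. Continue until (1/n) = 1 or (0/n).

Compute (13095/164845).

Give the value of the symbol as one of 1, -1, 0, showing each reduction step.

0

reciprocity: (13095/164845) = +1·(164845/13095) since 13095 mod 4 = 3, 164845 mod 4 = 1; sign now +1
(164845/13095) = (7705/13095)   [reduce mod 13095]
reciprocity: (7705/13095) = +1·(13095/7705) since 7705 mod 4 = 1, 13095 mod 4 = 3; sign now +1
(13095/7705) = (5390/7705)   [reduce mod 7705]
5390 = 2^1·2695; (2/7705) = +1 since 7705 mod 8 = 1, so (5390/7705) = (+1)^1·(2695/7705); sign now +1
reciprocity: (2695/7705) = +1·(7705/2695) since 2695 mod 4 = 3, 7705 mod 4 = 1; sign now +1
(7705/2695) = (2315/2695)   [reduce mod 2695]
reciprocity: (2315/2695) = -1·(2695/2315) since 2315 mod 4 = 3, 2695 mod 4 = 3; sign now -1
(2695/2315) = (380/2315)   [reduce mod 2315]
380 = 2^2·95; (2/2315) = -1 since 2315 mod 8 = 3, so (380/2315) = (-1)^2·(95/2315); sign now -1
reciprocity: (95/2315) = -1·(2315/95) since 95 mod 4 = 3, 2315 mod 4 = 3; sign now +1
(2315/95) = (35/95)   [reduce mod 95]
reciprocity: (35/95) = -1·(95/35) since 35 mod 4 = 3, 95 mod 4 = 3; sign now -1
(95/35) = (25/35)   [reduce mod 35]
reciprocity: (25/35) = +1·(35/25) since 25 mod 4 = 1, 35 mod 4 = 3; sign now -1
(35/25) = (10/25)   [reduce mod 25]
10 = 2^1·5; (2/25) = +1 since 25 mod 8 = 1, so (10/25) = (+1)^1·(5/25); sign now -1
reciprocity: (5/25) = +1·(25/5) since 5 mod 4 = 1, 25 mod 4 = 1; sign now -1
(25/5) = (0/5)   [reduce mod 5]
(0/5) = 0   [gcd(a, n) > 1]; final value = 0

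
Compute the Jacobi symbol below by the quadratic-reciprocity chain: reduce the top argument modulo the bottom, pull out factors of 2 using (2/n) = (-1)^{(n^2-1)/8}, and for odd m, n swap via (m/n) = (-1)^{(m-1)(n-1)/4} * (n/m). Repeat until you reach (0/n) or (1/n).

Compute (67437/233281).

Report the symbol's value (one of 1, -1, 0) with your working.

1

flip (67437/233281) -> (233281/67437): both odd, 67437 mod 4 = 1, 233281 mod 4 = 1, so the flip contributes +1; sign now +1
(233281/67437): 233281 mod 67437 = 30970, so (233281/67437) = (30970/67437)
factor out 2^1: 30970 = 2^1·15485; with 67437 mod 8 = 5, (2/67437) = -1; sign now -1; continue with (15485/67437)
flip (15485/67437) -> (67437/15485): both odd, 15485 mod 4 = 1, 67437 mod 4 = 1, so the flip contributes +1; sign now -1
(67437/15485): 67437 mod 15485 = 5497, so (67437/15485) = (5497/15485)
flip (5497/15485) -> (15485/5497): both odd, 5497 mod 4 = 1, 15485 mod 4 = 1, so the flip contributes +1; sign now -1
(15485/5497): 15485 mod 5497 = 4491, so (15485/5497) = (4491/5497)
flip (4491/5497) -> (5497/4491): both odd, 4491 mod 4 = 3, 5497 mod 4 = 1, so the flip contributes +1; sign now -1
(5497/4491): 5497 mod 4491 = 1006, so (5497/4491) = (1006/4491)
factor out 2^1: 1006 = 2^1·503; with 4491 mod 8 = 3, (2/4491) = -1; sign now +1; continue with (503/4491)
flip (503/4491) -> (4491/503): both odd, 503 mod 4 = 3, 4491 mod 4 = 3, so the flip contributes -1; sign now -1
(4491/503): 4491 mod 503 = 467, so (4491/503) = (467/503)
flip (467/503) -> (503/467): both odd, 467 mod 4 = 3, 503 mod 4 = 3, so the flip contributes -1; sign now +1
(503/467): 503 mod 467 = 36, so (503/467) = (36/467)
factor out 2^2: 36 = 2^2·9; with 467 mod 8 = 3, (2/467) = -1; sign now +1; continue with (9/467)
flip (9/467) -> (467/9): both odd, 9 mod 4 = 1, 467 mod 4 = 3, so the flip contributes +1; sign now +1
(467/9): 467 mod 9 = 8, so (467/9) = (8/9)
factor out 2^3: 8 = 2^3·1; with 9 mod 8 = 1, (2/9) = +1; sign now +1; continue with (1/9)
reached (1/9) = 1, so the symbol is +1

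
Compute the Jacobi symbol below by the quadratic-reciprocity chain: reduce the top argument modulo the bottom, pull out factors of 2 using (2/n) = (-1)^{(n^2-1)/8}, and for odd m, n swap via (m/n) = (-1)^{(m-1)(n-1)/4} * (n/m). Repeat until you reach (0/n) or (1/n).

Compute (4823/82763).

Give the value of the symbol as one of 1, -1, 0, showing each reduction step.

reciprocity: (4823/82763) = -1·(82763/4823) since 4823 mod 4 = 3, 82763 mod 4 = 3; sign now -1
(82763/4823) = (772/4823)   [reduce mod 4823]
772 = 2^2·193; (2/4823) = +1 since 4823 mod 8 = 7, so (772/4823) = (+1)^2·(193/4823); sign now -1
reciprocity: (193/4823) = +1·(4823/193) since 193 mod 4 = 1, 4823 mod 4 = 3; sign now -1
(4823/193) = (191/193)   [reduce mod 193]
reciprocity: (191/193) = +1·(193/191) since 191 mod 4 = 3, 193 mod 4 = 1; sign now -1
(193/191) = (2/191)   [reduce mod 191]
2 = 2^1·1; (2/191) = +1 since 191 mod 8 = 7, so (2/191) = (+1)^1·(1/191); sign now -1
(1/191) = 1; final value = sign = -1

-1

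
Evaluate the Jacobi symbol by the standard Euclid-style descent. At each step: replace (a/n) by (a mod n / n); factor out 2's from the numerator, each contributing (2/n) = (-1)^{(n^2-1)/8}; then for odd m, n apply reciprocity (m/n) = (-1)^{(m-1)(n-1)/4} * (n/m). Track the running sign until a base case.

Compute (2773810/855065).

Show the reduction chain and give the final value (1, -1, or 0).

0

(2773810/855065): 2773810 mod 855065 = 208615, so (2773810/855065) = (208615/855065)
flip (208615/855065) -> (855065/208615): both odd, 208615 mod 4 = 3, 855065 mod 4 = 1, so the flip contributes +1; sign now +1
(855065/208615): 855065 mod 208615 = 20605, so (855065/208615) = (20605/208615)
flip (20605/208615) -> (208615/20605): both odd, 20605 mod 4 = 1, 208615 mod 4 = 3, so the flip contributes +1; sign now +1
(208615/20605): 208615 mod 20605 = 2565, so (208615/20605) = (2565/20605)
flip (2565/20605) -> (20605/2565): both odd, 2565 mod 4 = 1, 20605 mod 4 = 1, so the flip contributes +1; sign now +1
(20605/2565): 20605 mod 2565 = 85, so (20605/2565) = (85/2565)
flip (85/2565) -> (2565/85): both odd, 85 mod 4 = 1, 2565 mod 4 = 1, so the flip contributes +1; sign now +1
(2565/85): 2565 mod 85 = 15, so (2565/85) = (15/85)
flip (15/85) -> (85/15): both odd, 15 mod 4 = 3, 85 mod 4 = 1, so the flip contributes +1; sign now +1
(85/15): 85 mod 15 = 10, so (85/15) = (10/15)
factor out 2^1: 10 = 2^1·5; with 15 mod 8 = 7, (2/15) = +1; sign now +1; continue with (5/15)
flip (5/15) -> (15/5): both odd, 5 mod 4 = 1, 15 mod 4 = 3, so the flip contributes +1; sign now +1
(15/5): 15 mod 5 = 0, so (15/5) = (0/5)
reached (0/5); gcd(a, n) > 1, so (0/5) = 0 and the symbol is 0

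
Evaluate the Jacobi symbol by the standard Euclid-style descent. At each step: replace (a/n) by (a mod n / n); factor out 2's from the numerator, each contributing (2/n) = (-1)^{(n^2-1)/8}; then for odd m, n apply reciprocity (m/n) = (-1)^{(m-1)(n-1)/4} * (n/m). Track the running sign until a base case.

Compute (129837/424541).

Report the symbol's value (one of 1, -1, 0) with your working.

0

reciprocity: (129837/424541) = +1·(424541/129837) since 129837 mod 4 = 1, 424541 mod 4 = 1; sign now +1
(424541/129837) = (35030/129837)   [reduce mod 129837]
35030 = 2^1·17515; (2/129837) = -1 since 129837 mod 8 = 5, so (35030/129837) = (-1)^1·(17515/129837); sign now -1
reciprocity: (17515/129837) = +1·(129837/17515) since 17515 mod 4 = 3, 129837 mod 4 = 1; sign now -1
(129837/17515) = (7232/17515)   [reduce mod 17515]
7232 = 2^6·113; (2/17515) = -1 since 17515 mod 8 = 3, so (7232/17515) = (-1)^6·(113/17515); sign now -1
reciprocity: (113/17515) = +1·(17515/113) since 113 mod 4 = 1, 17515 mod 4 = 3; sign now -1
(17515/113) = (0/113)   [reduce mod 113]
(0/113) = 0   [gcd(a, n) > 1]; final value = 0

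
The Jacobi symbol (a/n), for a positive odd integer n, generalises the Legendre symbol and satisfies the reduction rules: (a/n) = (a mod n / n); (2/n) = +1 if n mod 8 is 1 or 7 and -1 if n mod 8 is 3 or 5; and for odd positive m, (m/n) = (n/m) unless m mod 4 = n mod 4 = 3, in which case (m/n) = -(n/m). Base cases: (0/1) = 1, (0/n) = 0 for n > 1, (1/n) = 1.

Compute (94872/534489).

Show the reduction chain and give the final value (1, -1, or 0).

factor out 2^3: 94872 = 2^3·11859; with 534489 mod 8 = 1, (2/534489) = +1; sign now +1; continue with (11859/534489)
flip (11859/534489) -> (534489/11859): both odd, 11859 mod 4 = 3, 534489 mod 4 = 1, so the flip contributes +1; sign now +1
(534489/11859): 534489 mod 11859 = 834, so (534489/11859) = (834/11859)
factor out 2^1: 834 = 2^1·417; with 11859 mod 8 = 3, (2/11859) = -1; sign now -1; continue with (417/11859)
flip (417/11859) -> (11859/417): both odd, 417 mod 4 = 1, 11859 mod 4 = 3, so the flip contributes +1; sign now -1
(11859/417): 11859 mod 417 = 183, so (11859/417) = (183/417)
flip (183/417) -> (417/183): both odd, 183 mod 4 = 3, 417 mod 4 = 1, so the flip contributes +1; sign now -1
(417/183): 417 mod 183 = 51, so (417/183) = (51/183)
flip (51/183) -> (183/51): both odd, 51 mod 4 = 3, 183 mod 4 = 3, so the flip contributes -1; sign now +1
(183/51): 183 mod 51 = 30, so (183/51) = (30/51)
factor out 2^1: 30 = 2^1·15; with 51 mod 8 = 3, (2/51) = -1; sign now -1; continue with (15/51)
flip (15/51) -> (51/15): both odd, 15 mod 4 = 3, 51 mod 4 = 3, so the flip contributes -1; sign now +1
(51/15): 51 mod 15 = 6, so (51/15) = (6/15)
factor out 2^1: 6 = 2^1·3; with 15 mod 8 = 7, (2/15) = +1; sign now +1; continue with (3/15)
flip (3/15) -> (15/3): both odd, 3 mod 4 = 3, 15 mod 4 = 3, so the flip contributes -1; sign now -1
(15/3): 15 mod 3 = 0, so (15/3) = (0/3)
reached (0/3); gcd(a, n) > 1, so (0/3) = 0 and the symbol is 0

0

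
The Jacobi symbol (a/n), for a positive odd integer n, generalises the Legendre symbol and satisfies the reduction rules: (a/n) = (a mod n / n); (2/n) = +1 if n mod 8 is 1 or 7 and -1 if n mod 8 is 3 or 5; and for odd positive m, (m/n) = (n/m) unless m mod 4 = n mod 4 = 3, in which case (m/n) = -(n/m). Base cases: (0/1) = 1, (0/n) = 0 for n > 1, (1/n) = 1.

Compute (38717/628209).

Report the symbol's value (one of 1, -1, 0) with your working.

-1

reciprocity: (38717/628209) = +1·(628209/38717) since 38717 mod 4 = 1, 628209 mod 4 = 1; sign now +1
(628209/38717) = (8737/38717)   [reduce mod 38717]
reciprocity: (8737/38717) = +1·(38717/8737) since 8737 mod 4 = 1, 38717 mod 4 = 1; sign now +1
(38717/8737) = (3769/8737)   [reduce mod 8737]
reciprocity: (3769/8737) = +1·(8737/3769) since 3769 mod 4 = 1, 8737 mod 4 = 1; sign now +1
(8737/3769) = (1199/3769)   [reduce mod 3769]
reciprocity: (1199/3769) = +1·(3769/1199) since 1199 mod 4 = 3, 3769 mod 4 = 1; sign now +1
(3769/1199) = (172/1199)   [reduce mod 1199]
172 = 2^2·43; (2/1199) = +1 since 1199 mod 8 = 7, so (172/1199) = (+1)^2·(43/1199); sign now +1
reciprocity: (43/1199) = -1·(1199/43) since 43 mod 4 = 3, 1199 mod 4 = 3; sign now -1
(1199/43) = (38/43)   [reduce mod 43]
38 = 2^1·19; (2/43) = -1 since 43 mod 8 = 3, so (38/43) = (-1)^1·(19/43); sign now +1
reciprocity: (19/43) = -1·(43/19) since 19 mod 4 = 3, 43 mod 4 = 3; sign now -1
(43/19) = (5/19)   [reduce mod 19]
reciprocity: (5/19) = +1·(19/5) since 5 mod 4 = 1, 19 mod 4 = 3; sign now -1
(19/5) = (4/5)   [reduce mod 5]
4 = 2^2·1; (2/5) = -1 since 5 mod 8 = 5, so (4/5) = (-1)^2·(1/5); sign now -1
(1/5) = 1; final value = sign = -1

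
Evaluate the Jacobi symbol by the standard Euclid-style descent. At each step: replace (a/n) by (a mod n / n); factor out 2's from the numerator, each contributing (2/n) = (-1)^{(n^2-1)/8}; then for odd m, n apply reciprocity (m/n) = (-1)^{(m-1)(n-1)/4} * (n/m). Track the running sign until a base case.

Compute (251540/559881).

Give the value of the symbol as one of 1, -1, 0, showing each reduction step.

1

factor out 2^2: 251540 = 2^2·62885; with 559881 mod 8 = 1, (2/559881) = +1; sign now +1; continue with (62885/559881)
flip (62885/559881) -> (559881/62885): both odd, 62885 mod 4 = 1, 559881 mod 4 = 1, so the flip contributes +1; sign now +1
(559881/62885): 559881 mod 62885 = 56801, so (559881/62885) = (56801/62885)
flip (56801/62885) -> (62885/56801): both odd, 56801 mod 4 = 1, 62885 mod 4 = 1, so the flip contributes +1; sign now +1
(62885/56801): 62885 mod 56801 = 6084, so (62885/56801) = (6084/56801)
factor out 2^2: 6084 = 2^2·1521; with 56801 mod 8 = 1, (2/56801) = +1; sign now +1; continue with (1521/56801)
flip (1521/56801) -> (56801/1521): both odd, 1521 mod 4 = 1, 56801 mod 4 = 1, so the flip contributes +1; sign now +1
(56801/1521): 56801 mod 1521 = 524, so (56801/1521) = (524/1521)
factor out 2^2: 524 = 2^2·131; with 1521 mod 8 = 1, (2/1521) = +1; sign now +1; continue with (131/1521)
flip (131/1521) -> (1521/131): both odd, 131 mod 4 = 3, 1521 mod 4 = 1, so the flip contributes +1; sign now +1
(1521/131): 1521 mod 131 = 80, so (1521/131) = (80/131)
factor out 2^4: 80 = 2^4·5; with 131 mod 8 = 3, (2/131) = -1; sign now +1; continue with (5/131)
flip (5/131) -> (131/5): both odd, 5 mod 4 = 1, 131 mod 4 = 3, so the flip contributes +1; sign now +1
(131/5): 131 mod 5 = 1, so (131/5) = (1/5)
reached (1/5) = 1, so the symbol is +1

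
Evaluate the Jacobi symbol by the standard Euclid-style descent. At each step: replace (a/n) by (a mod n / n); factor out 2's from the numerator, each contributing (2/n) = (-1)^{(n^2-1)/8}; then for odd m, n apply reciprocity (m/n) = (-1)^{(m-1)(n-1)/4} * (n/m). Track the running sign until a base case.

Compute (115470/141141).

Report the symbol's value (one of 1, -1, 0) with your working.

0

factor out 2^1: 115470 = 2^1·57735; with 141141 mod 8 = 5, (2/141141) = -1; sign now -1; continue with (57735/141141)
flip (57735/141141) -> (141141/57735): both odd, 57735 mod 4 = 3, 141141 mod 4 = 1, so the flip contributes +1; sign now -1
(141141/57735): 141141 mod 57735 = 25671, so (141141/57735) = (25671/57735)
flip (25671/57735) -> (57735/25671): both odd, 25671 mod 4 = 3, 57735 mod 4 = 3, so the flip contributes -1; sign now +1
(57735/25671): 57735 mod 25671 = 6393, so (57735/25671) = (6393/25671)
flip (6393/25671) -> (25671/6393): both odd, 6393 mod 4 = 1, 25671 mod 4 = 3, so the flip contributes +1; sign now +1
(25671/6393): 25671 mod 6393 = 99, so (25671/6393) = (99/6393)
flip (99/6393) -> (6393/99): both odd, 99 mod 4 = 3, 6393 mod 4 = 1, so the flip contributes +1; sign now +1
(6393/99): 6393 mod 99 = 57, so (6393/99) = (57/99)
flip (57/99) -> (99/57): both odd, 57 mod 4 = 1, 99 mod 4 = 3, so the flip contributes +1; sign now +1
(99/57): 99 mod 57 = 42, so (99/57) = (42/57)
factor out 2^1: 42 = 2^1·21; with 57 mod 8 = 1, (2/57) = +1; sign now +1; continue with (21/57)
flip (21/57) -> (57/21): both odd, 21 mod 4 = 1, 57 mod 4 = 1, so the flip contributes +1; sign now +1
(57/21): 57 mod 21 = 15, so (57/21) = (15/21)
flip (15/21) -> (21/15): both odd, 15 mod 4 = 3, 21 mod 4 = 1, so the flip contributes +1; sign now +1
(21/15): 21 mod 15 = 6, so (21/15) = (6/15)
factor out 2^1: 6 = 2^1·3; with 15 mod 8 = 7, (2/15) = +1; sign now +1; continue with (3/15)
flip (3/15) -> (15/3): both odd, 3 mod 4 = 3, 15 mod 4 = 3, so the flip contributes -1; sign now -1
(15/3): 15 mod 3 = 0, so (15/3) = (0/3)
reached (0/3); gcd(a, n) > 1, so (0/3) = 0 and the symbol is 0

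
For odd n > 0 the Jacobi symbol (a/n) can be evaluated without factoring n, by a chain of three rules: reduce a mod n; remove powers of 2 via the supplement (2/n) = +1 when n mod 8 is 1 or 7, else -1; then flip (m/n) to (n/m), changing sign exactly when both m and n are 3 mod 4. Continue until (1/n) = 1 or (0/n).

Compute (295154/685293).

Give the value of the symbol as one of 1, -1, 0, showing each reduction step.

295154 = 2^1·147577; (2/685293) = -1 since 685293 mod 8 = 5, so (295154/685293) = (-1)^1·(147577/685293); sign now -1
reciprocity: (147577/685293) = +1·(685293/147577) since 147577 mod 4 = 1, 685293 mod 4 = 1; sign now -1
(685293/147577) = (94985/147577)   [reduce mod 147577]
reciprocity: (94985/147577) = +1·(147577/94985) since 94985 mod 4 = 1, 147577 mod 4 = 1; sign now -1
(147577/94985) = (52592/94985)   [reduce mod 94985]
52592 = 2^4·3287; (2/94985) = +1 since 94985 mod 8 = 1, so (52592/94985) = (+1)^4·(3287/94985); sign now -1
reciprocity: (3287/94985) = +1·(94985/3287) since 3287 mod 4 = 3, 94985 mod 4 = 1; sign now -1
(94985/3287) = (2949/3287)   [reduce mod 3287]
reciprocity: (2949/3287) = +1·(3287/2949) since 2949 mod 4 = 1, 3287 mod 4 = 3; sign now -1
(3287/2949) = (338/2949)   [reduce mod 2949]
338 = 2^1·169; (2/2949) = -1 since 2949 mod 8 = 5, so (338/2949) = (-1)^1·(169/2949); sign now +1
reciprocity: (169/2949) = +1·(2949/169) since 169 mod 4 = 1, 2949 mod 4 = 1; sign now +1
(2949/169) = (76/169)   [reduce mod 169]
76 = 2^2·19; (2/169) = +1 since 169 mod 8 = 1, so (76/169) = (+1)^2·(19/169); sign now +1
reciprocity: (19/169) = +1·(169/19) since 19 mod 4 = 3, 169 mod 4 = 1; sign now +1
(169/19) = (17/19)   [reduce mod 19]
reciprocity: (17/19) = +1·(19/17) since 17 mod 4 = 1, 19 mod 4 = 3; sign now +1
(19/17) = (2/17)   [reduce mod 17]
2 = 2^1·1; (2/17) = +1 since 17 mod 8 = 1, so (2/17) = (+1)^1·(1/17); sign now +1
(1/17) = 1; final value = sign = +1

1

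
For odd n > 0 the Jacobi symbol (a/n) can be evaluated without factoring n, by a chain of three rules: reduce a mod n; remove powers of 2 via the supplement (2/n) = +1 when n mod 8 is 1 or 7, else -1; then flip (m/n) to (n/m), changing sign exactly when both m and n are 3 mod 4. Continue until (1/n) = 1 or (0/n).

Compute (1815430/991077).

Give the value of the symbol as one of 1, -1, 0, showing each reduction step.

(1815430/991077): 1815430 mod 991077 = 824353, so (1815430/991077) = (824353/991077)
flip (824353/991077) -> (991077/824353): both odd, 824353 mod 4 = 1, 991077 mod 4 = 1, so the flip contributes +1; sign now +1
(991077/824353): 991077 mod 824353 = 166724, so (991077/824353) = (166724/824353)
factor out 2^2: 166724 = 2^2·41681; with 824353 mod 8 = 1, (2/824353) = +1; sign now +1; continue with (41681/824353)
flip (41681/824353) -> (824353/41681): both odd, 41681 mod 4 = 1, 824353 mod 4 = 1, so the flip contributes +1; sign now +1
(824353/41681): 824353 mod 41681 = 32414, so (824353/41681) = (32414/41681)
factor out 2^1: 32414 = 2^1·16207; with 41681 mod 8 = 1, (2/41681) = +1; sign now +1; continue with (16207/41681)
flip (16207/41681) -> (41681/16207): both odd, 16207 mod 4 = 3, 41681 mod 4 = 1, so the flip contributes +1; sign now +1
(41681/16207): 41681 mod 16207 = 9267, so (41681/16207) = (9267/16207)
flip (9267/16207) -> (16207/9267): both odd, 9267 mod 4 = 3, 16207 mod 4 = 3, so the flip contributes -1; sign now -1
(16207/9267): 16207 mod 9267 = 6940, so (16207/9267) = (6940/9267)
factor out 2^2: 6940 = 2^2·1735; with 9267 mod 8 = 3, (2/9267) = -1; sign now -1; continue with (1735/9267)
flip (1735/9267) -> (9267/1735): both odd, 1735 mod 4 = 3, 9267 mod 4 = 3, so the flip contributes -1; sign now +1
(9267/1735): 9267 mod 1735 = 592, so (9267/1735) = (592/1735)
factor out 2^4: 592 = 2^4·37; with 1735 mod 8 = 7, (2/1735) = +1; sign now +1; continue with (37/1735)
flip (37/1735) -> (1735/37): both odd, 37 mod 4 = 1, 1735 mod 4 = 3, so the flip contributes +1; sign now +1
(1735/37): 1735 mod 37 = 33, so (1735/37) = (33/37)
flip (33/37) -> (37/33): both odd, 33 mod 4 = 1, 37 mod 4 = 1, so the flip contributes +1; sign now +1
(37/33): 37 mod 33 = 4, so (37/33) = (4/33)
factor out 2^2: 4 = 2^2·1; with 33 mod 8 = 1, (2/33) = +1; sign now +1; continue with (1/33)
reached (1/33) = 1, so the symbol is +1

1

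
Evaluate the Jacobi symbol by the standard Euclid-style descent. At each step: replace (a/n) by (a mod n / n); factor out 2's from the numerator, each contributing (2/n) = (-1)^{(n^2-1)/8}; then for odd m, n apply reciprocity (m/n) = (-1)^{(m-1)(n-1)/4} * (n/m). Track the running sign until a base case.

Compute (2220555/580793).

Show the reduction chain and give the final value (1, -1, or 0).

1

(2220555/580793) = (478176/580793)   [reduce mod 580793]
478176 = 2^5·14943; (2/580793) = +1 since 580793 mod 8 = 1, so (478176/580793) = (+1)^5·(14943/580793); sign now +1
reciprocity: (14943/580793) = +1·(580793/14943) since 14943 mod 4 = 3, 580793 mod 4 = 1; sign now +1
(580793/14943) = (12959/14943)   [reduce mod 14943]
reciprocity: (12959/14943) = -1·(14943/12959) since 12959 mod 4 = 3, 14943 mod 4 = 3; sign now -1
(14943/12959) = (1984/12959)   [reduce mod 12959]
1984 = 2^6·31; (2/12959) = +1 since 12959 mod 8 = 7, so (1984/12959) = (+1)^6·(31/12959); sign now -1
reciprocity: (31/12959) = -1·(12959/31) since 31 mod 4 = 3, 12959 mod 4 = 3; sign now +1
(12959/31) = (1/31)   [reduce mod 31]
(1/31) = 1; final value = sign = +1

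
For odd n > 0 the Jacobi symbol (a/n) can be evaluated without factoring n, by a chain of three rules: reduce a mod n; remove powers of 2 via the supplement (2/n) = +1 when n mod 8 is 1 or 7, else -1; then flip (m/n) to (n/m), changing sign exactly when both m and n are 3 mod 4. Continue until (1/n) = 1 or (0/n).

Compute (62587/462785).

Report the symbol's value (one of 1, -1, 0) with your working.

1

flip (62587/462785) -> (462785/62587): both odd, 62587 mod 4 = 3, 462785 mod 4 = 1, so the flip contributes +1; sign now +1
(462785/62587): 462785 mod 62587 = 24676, so (462785/62587) = (24676/62587)
factor out 2^2: 24676 = 2^2·6169; with 62587 mod 8 = 3, (2/62587) = -1; sign now +1; continue with (6169/62587)
flip (6169/62587) -> (62587/6169): both odd, 6169 mod 4 = 1, 62587 mod 4 = 3, so the flip contributes +1; sign now +1
(62587/6169): 62587 mod 6169 = 897, so (62587/6169) = (897/6169)
flip (897/6169) -> (6169/897): both odd, 897 mod 4 = 1, 6169 mod 4 = 1, so the flip contributes +1; sign now +1
(6169/897): 6169 mod 897 = 787, so (6169/897) = (787/897)
flip (787/897) -> (897/787): both odd, 787 mod 4 = 3, 897 mod 4 = 1, so the flip contributes +1; sign now +1
(897/787): 897 mod 787 = 110, so (897/787) = (110/787)
factor out 2^1: 110 = 2^1·55; with 787 mod 8 = 3, (2/787) = -1; sign now -1; continue with (55/787)
flip (55/787) -> (787/55): both odd, 55 mod 4 = 3, 787 mod 4 = 3, so the flip contributes -1; sign now +1
(787/55): 787 mod 55 = 17, so (787/55) = (17/55)
flip (17/55) -> (55/17): both odd, 17 mod 4 = 1, 55 mod 4 = 3, so the flip contributes +1; sign now +1
(55/17): 55 mod 17 = 4, so (55/17) = (4/17)
factor out 2^2: 4 = 2^2·1; with 17 mod 8 = 1, (2/17) = +1; sign now +1; continue with (1/17)
reached (1/17) = 1, so the symbol is +1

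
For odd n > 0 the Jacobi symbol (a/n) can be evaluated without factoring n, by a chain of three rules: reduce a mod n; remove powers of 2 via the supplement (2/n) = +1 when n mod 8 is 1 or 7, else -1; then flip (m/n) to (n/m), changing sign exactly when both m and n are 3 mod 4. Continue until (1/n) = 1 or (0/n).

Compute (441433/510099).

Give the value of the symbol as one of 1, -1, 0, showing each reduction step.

1

flip (441433/510099) -> (510099/441433): both odd, 441433 mod 4 = 1, 510099 mod 4 = 3, so the flip contributes +1; sign now +1
(510099/441433): 510099 mod 441433 = 68666, so (510099/441433) = (68666/441433)
factor out 2^1: 68666 = 2^1·34333; with 441433 mod 8 = 1, (2/441433) = +1; sign now +1; continue with (34333/441433)
flip (34333/441433) -> (441433/34333): both odd, 34333 mod 4 = 1, 441433 mod 4 = 1, so the flip contributes +1; sign now +1
(441433/34333): 441433 mod 34333 = 29437, so (441433/34333) = (29437/34333)
flip (29437/34333) -> (34333/29437): both odd, 29437 mod 4 = 1, 34333 mod 4 = 1, so the flip contributes +1; sign now +1
(34333/29437): 34333 mod 29437 = 4896, so (34333/29437) = (4896/29437)
factor out 2^5: 4896 = 2^5·153; with 29437 mod 8 = 5, (2/29437) = -1; sign now -1; continue with (153/29437)
flip (153/29437) -> (29437/153): both odd, 153 mod 4 = 1, 29437 mod 4 = 1, so the flip contributes +1; sign now -1
(29437/153): 29437 mod 153 = 61, so (29437/153) = (61/153)
flip (61/153) -> (153/61): both odd, 61 mod 4 = 1, 153 mod 4 = 1, so the flip contributes +1; sign now -1
(153/61): 153 mod 61 = 31, so (153/61) = (31/61)
flip (31/61) -> (61/31): both odd, 31 mod 4 = 3, 61 mod 4 = 1, so the flip contributes +1; sign now -1
(61/31): 61 mod 31 = 30, so (61/31) = (30/31)
factor out 2^1: 30 = 2^1·15; with 31 mod 8 = 7, (2/31) = +1; sign now -1; continue with (15/31)
flip (15/31) -> (31/15): both odd, 15 mod 4 = 3, 31 mod 4 = 3, so the flip contributes -1; sign now +1
(31/15): 31 mod 15 = 1, so (31/15) = (1/15)
reached (1/15) = 1, so the symbol is +1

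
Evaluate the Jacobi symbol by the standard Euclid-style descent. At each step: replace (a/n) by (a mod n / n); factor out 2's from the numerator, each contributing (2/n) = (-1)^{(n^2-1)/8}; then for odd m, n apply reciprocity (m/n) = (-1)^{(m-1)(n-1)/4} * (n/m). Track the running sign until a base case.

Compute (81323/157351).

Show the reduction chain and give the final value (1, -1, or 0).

1

flip (81323/157351) -> (157351/81323): both odd, 81323 mod 4 = 3, 157351 mod 4 = 3, so the flip contributes -1; sign now -1
(157351/81323): 157351 mod 81323 = 76028, so (157351/81323) = (76028/81323)
factor out 2^2: 76028 = 2^2·19007; with 81323 mod 8 = 3, (2/81323) = -1; sign now -1; continue with (19007/81323)
flip (19007/81323) -> (81323/19007): both odd, 19007 mod 4 = 3, 81323 mod 4 = 3, so the flip contributes -1; sign now +1
(81323/19007): 81323 mod 19007 = 5295, so (81323/19007) = (5295/19007)
flip (5295/19007) -> (19007/5295): both odd, 5295 mod 4 = 3, 19007 mod 4 = 3, so the flip contributes -1; sign now -1
(19007/5295): 19007 mod 5295 = 3122, so (19007/5295) = (3122/5295)
factor out 2^1: 3122 = 2^1·1561; with 5295 mod 8 = 7, (2/5295) = +1; sign now -1; continue with (1561/5295)
flip (1561/5295) -> (5295/1561): both odd, 1561 mod 4 = 1, 5295 mod 4 = 3, so the flip contributes +1; sign now -1
(5295/1561): 5295 mod 1561 = 612, so (5295/1561) = (612/1561)
factor out 2^2: 612 = 2^2·153; with 1561 mod 8 = 1, (2/1561) = +1; sign now -1; continue with (153/1561)
flip (153/1561) -> (1561/153): both odd, 153 mod 4 = 1, 1561 mod 4 = 1, so the flip contributes +1; sign now -1
(1561/153): 1561 mod 153 = 31, so (1561/153) = (31/153)
flip (31/153) -> (153/31): both odd, 31 mod 4 = 3, 153 mod 4 = 1, so the flip contributes +1; sign now -1
(153/31): 153 mod 31 = 29, so (153/31) = (29/31)
flip (29/31) -> (31/29): both odd, 29 mod 4 = 1, 31 mod 4 = 3, so the flip contributes +1; sign now -1
(31/29): 31 mod 29 = 2, so (31/29) = (2/29)
factor out 2^1: 2 = 2^1·1; with 29 mod 8 = 5, (2/29) = -1; sign now +1; continue with (1/29)
reached (1/29) = 1, so the symbol is +1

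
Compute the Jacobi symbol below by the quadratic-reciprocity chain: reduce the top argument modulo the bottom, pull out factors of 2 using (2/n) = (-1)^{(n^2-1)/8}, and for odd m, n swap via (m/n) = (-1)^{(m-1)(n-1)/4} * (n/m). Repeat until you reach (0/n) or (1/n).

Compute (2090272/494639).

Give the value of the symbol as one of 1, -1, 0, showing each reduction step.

1

(2090272/494639) = (111716/494639)   [reduce mod 494639]
111716 = 2^2·27929; (2/494639) = +1 since 494639 mod 8 = 7, so (111716/494639) = (+1)^2·(27929/494639); sign now +1
reciprocity: (27929/494639) = +1·(494639/27929) since 27929 mod 4 = 1, 494639 mod 4 = 3; sign now +1
(494639/27929) = (19846/27929)   [reduce mod 27929]
19846 = 2^1·9923; (2/27929) = +1 since 27929 mod 8 = 1, so (19846/27929) = (+1)^1·(9923/27929); sign now +1
reciprocity: (9923/27929) = +1·(27929/9923) since 9923 mod 4 = 3, 27929 mod 4 = 1; sign now +1
(27929/9923) = (8083/9923)   [reduce mod 9923]
reciprocity: (8083/9923) = -1·(9923/8083) since 8083 mod 4 = 3, 9923 mod 4 = 3; sign now -1
(9923/8083) = (1840/8083)   [reduce mod 8083]
1840 = 2^4·115; (2/8083) = -1 since 8083 mod 8 = 3, so (1840/8083) = (-1)^4·(115/8083); sign now -1
reciprocity: (115/8083) = -1·(8083/115) since 115 mod 4 = 3, 8083 mod 4 = 3; sign now +1
(8083/115) = (33/115)   [reduce mod 115]
reciprocity: (33/115) = +1·(115/33) since 33 mod 4 = 1, 115 mod 4 = 3; sign now +1
(115/33) = (16/33)   [reduce mod 33]
16 = 2^4·1; (2/33) = +1 since 33 mod 8 = 1, so (16/33) = (+1)^4·(1/33); sign now +1
(1/33) = 1; final value = sign = +1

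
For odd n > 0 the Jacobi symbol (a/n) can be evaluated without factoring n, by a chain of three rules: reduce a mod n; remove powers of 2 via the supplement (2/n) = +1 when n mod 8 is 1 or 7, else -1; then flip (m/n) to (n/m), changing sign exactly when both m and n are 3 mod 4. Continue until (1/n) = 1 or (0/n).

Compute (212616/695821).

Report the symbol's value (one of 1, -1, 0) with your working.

1

212616 = 2^3·26577; (2/695821) = -1 since 695821 mod 8 = 5, so (212616/695821) = (-1)^3·(26577/695821); sign now -1
reciprocity: (26577/695821) = +1·(695821/26577) since 26577 mod 4 = 1, 695821 mod 4 = 1; sign now -1
(695821/26577) = (4819/26577)   [reduce mod 26577]
reciprocity: (4819/26577) = +1·(26577/4819) since 4819 mod 4 = 3, 26577 mod 4 = 1; sign now -1
(26577/4819) = (2482/4819)   [reduce mod 4819]
2482 = 2^1·1241; (2/4819) = -1 since 4819 mod 8 = 3, so (2482/4819) = (-1)^1·(1241/4819); sign now +1
reciprocity: (1241/4819) = +1·(4819/1241) since 1241 mod 4 = 1, 4819 mod 4 = 3; sign now +1
(4819/1241) = (1096/1241)   [reduce mod 1241]
1096 = 2^3·137; (2/1241) = +1 since 1241 mod 8 = 1, so (1096/1241) = (+1)^3·(137/1241); sign now +1
reciprocity: (137/1241) = +1·(1241/137) since 137 mod 4 = 1, 1241 mod 4 = 1; sign now +1
(1241/137) = (8/137)   [reduce mod 137]
8 = 2^3·1; (2/137) = +1 since 137 mod 8 = 1, so (8/137) = (+1)^3·(1/137); sign now +1
(1/137) = 1; final value = sign = +1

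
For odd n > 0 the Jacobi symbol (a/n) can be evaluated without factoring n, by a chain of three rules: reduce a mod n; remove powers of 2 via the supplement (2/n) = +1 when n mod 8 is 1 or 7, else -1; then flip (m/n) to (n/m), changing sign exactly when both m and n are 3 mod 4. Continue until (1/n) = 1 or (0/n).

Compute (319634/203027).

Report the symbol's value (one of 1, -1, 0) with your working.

1

(319634/203027): 319634 mod 203027 = 116607, so (319634/203027) = (116607/203027)
flip (116607/203027) -> (203027/116607): both odd, 116607 mod 4 = 3, 203027 mod 4 = 3, so the flip contributes -1; sign now -1
(203027/116607): 203027 mod 116607 = 86420, so (203027/116607) = (86420/116607)
factor out 2^2: 86420 = 2^2·21605; with 116607 mod 8 = 7, (2/116607) = +1; sign now -1; continue with (21605/116607)
flip (21605/116607) -> (116607/21605): both odd, 21605 mod 4 = 1, 116607 mod 4 = 3, so the flip contributes +1; sign now -1
(116607/21605): 116607 mod 21605 = 8582, so (116607/21605) = (8582/21605)
factor out 2^1: 8582 = 2^1·4291; with 21605 mod 8 = 5, (2/21605) = -1; sign now +1; continue with (4291/21605)
flip (4291/21605) -> (21605/4291): both odd, 4291 mod 4 = 3, 21605 mod 4 = 1, so the flip contributes +1; sign now +1
(21605/4291): 21605 mod 4291 = 150, so (21605/4291) = (150/4291)
factor out 2^1: 150 = 2^1·75; with 4291 mod 8 = 3, (2/4291) = -1; sign now -1; continue with (75/4291)
flip (75/4291) -> (4291/75): both odd, 75 mod 4 = 3, 4291 mod 4 = 3, so the flip contributes -1; sign now +1
(4291/75): 4291 mod 75 = 16, so (4291/75) = (16/75)
factor out 2^4: 16 = 2^4·1; with 75 mod 8 = 3, (2/75) = -1; sign now +1; continue with (1/75)
reached (1/75) = 1, so the symbol is +1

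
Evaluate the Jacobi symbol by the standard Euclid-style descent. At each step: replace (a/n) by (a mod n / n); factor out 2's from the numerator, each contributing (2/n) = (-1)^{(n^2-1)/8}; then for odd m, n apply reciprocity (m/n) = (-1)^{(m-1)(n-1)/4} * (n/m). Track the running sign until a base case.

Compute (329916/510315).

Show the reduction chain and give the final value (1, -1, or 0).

329916 = 2^2·82479; (2/510315) = -1 since 510315 mod 8 = 3, so (329916/510315) = (-1)^2·(82479/510315); sign now +1
reciprocity: (82479/510315) = -1·(510315/82479) since 82479 mod 4 = 3, 510315 mod 4 = 3; sign now -1
(510315/82479) = (15441/82479)   [reduce mod 82479]
reciprocity: (15441/82479) = +1·(82479/15441) since 15441 mod 4 = 1, 82479 mod 4 = 3; sign now -1
(82479/15441) = (5274/15441)   [reduce mod 15441]
5274 = 2^1·2637; (2/15441) = +1 since 15441 mod 8 = 1, so (5274/15441) = (+1)^1·(2637/15441); sign now -1
reciprocity: (2637/15441) = +1·(15441/2637) since 2637 mod 4 = 1, 15441 mod 4 = 1; sign now -1
(15441/2637) = (2256/2637)   [reduce mod 2637]
2256 = 2^4·141; (2/2637) = -1 since 2637 mod 8 = 5, so (2256/2637) = (-1)^4·(141/2637); sign now -1
reciprocity: (141/2637) = +1·(2637/141) since 141 mod 4 = 1, 2637 mod 4 = 1; sign now -1
(2637/141) = (99/141)   [reduce mod 141]
reciprocity: (99/141) = +1·(141/99) since 99 mod 4 = 3, 141 mod 4 = 1; sign now -1
(141/99) = (42/99)   [reduce mod 99]
42 = 2^1·21; (2/99) = -1 since 99 mod 8 = 3, so (42/99) = (-1)^1·(21/99); sign now +1
reciprocity: (21/99) = +1·(99/21) since 21 mod 4 = 1, 99 mod 4 = 3; sign now +1
(99/21) = (15/21)   [reduce mod 21]
reciprocity: (15/21) = +1·(21/15) since 15 mod 4 = 3, 21 mod 4 = 1; sign now +1
(21/15) = (6/15)   [reduce mod 15]
6 = 2^1·3; (2/15) = +1 since 15 mod 8 = 7, so (6/15) = (+1)^1·(3/15); sign now +1
reciprocity: (3/15) = -1·(15/3) since 3 mod 4 = 3, 15 mod 4 = 3; sign now -1
(15/3) = (0/3)   [reduce mod 3]
(0/3) = 0   [gcd(a, n) > 1]; final value = 0

0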